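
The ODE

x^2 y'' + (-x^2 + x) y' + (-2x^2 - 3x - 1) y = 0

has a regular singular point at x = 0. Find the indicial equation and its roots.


Divide by x^2 to reach normal form y'' + P_1(x) y' + P_2(x) y = 0 with P_1(x) = -1 + 1/x and P_2(x) = -2 - 3/x - 1/x^2.
x = 0 is a singular point because the y'-coefficient -1 + 1/x has a pole at x = 0 and the y-coefficient -2 - 3/x - 1/x^2 has a pole at x = 0.
It is a regular singular point because x P_1(x) = p(x) = 1 - x and x^2 P_2(x) = q(x) = -2x^2 - 3x - 1 are polynomials, hence analytic at x = 0.
p(0) = 1,  q(0) = -1.
Indicial equation: r(r-1) + p(0) r + q(0) = 0, i.e. r^2 + (p(0) - 1) r + q(0) = 0, i.e. r^2 - 1 = 0.
Discriminant: (0)^2 - 4(-1) = 4, so r = (0 ± 2)/2.
Solving: r_1 = 1, r_2 = -1.

indicial: r^2 - 1 = 0; roots r_1 = 1, r_2 = -1


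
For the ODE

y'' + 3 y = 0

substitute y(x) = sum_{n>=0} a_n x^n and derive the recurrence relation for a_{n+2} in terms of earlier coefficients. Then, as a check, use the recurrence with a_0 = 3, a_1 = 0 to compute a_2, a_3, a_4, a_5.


Substitute y = sum_n a_n x^n into y'' + (const) y = 0.
y''(x) = sum_{n>=0} (n+2)(n+1) a_{n+2} x^n.
The ODE becomes sum_n [(n+2)(n+1) a_{n+2} + 3 a_n] x^n = 0.
Setting each coefficient to zero gives the recurrence:
  (n+2)(n+1) a_{n+2} + 3 a_n = 0,
  a_{n+2} = -3 / ((n+1)(n+2)) a_n.

Check with a_0 = 3, a_1 = 0 (apply the recurrence for n = 0, 1, 2, 3): a_0 = 3, a_1 = 0, a_2 = -9/2, a_3 = 0, a_4 = 9/8, a_5 = 0.

a_{n+2} = -3/((n+1)(n+2)) * a_n; check: a_0 = 3, a_1 = 0, a_2 = -9/2, a_3 = 0, a_4 = 9/8, a_5 = 0


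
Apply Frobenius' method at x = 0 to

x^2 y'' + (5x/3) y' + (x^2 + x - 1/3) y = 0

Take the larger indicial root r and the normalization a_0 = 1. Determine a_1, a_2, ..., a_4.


Write in Frobenius form y'' + (p(x)/x) y' + (q(x)/x^2) y = 0:
  p(x) = 5/3,  q(x) = x^2 + x - 1/3.
Indicial equation: r(r-1) + (5/3) r + (-1/3) = 0 -> roots r_1 = 1/3, r_2 = -1.
Take r = r_1 = 1/3. Let y(x) = x^r sum_{n>=0} a_n x^n with a_0 = 1.
Substitute y = x^r sum a_n x^n and match x^{r+n}. The recurrence is
  D(n) a_n + 1 a_{n-1} + 1 a_{n-2} = 0,  where D(n) = (r+n)(r+n-1) + (5/3)(r+n) + (-1/3).
  a_n = [-1 a_{n-1} - 1 a_{n-2}] / D(n).
Since the indicial polynomial factors as (r - r_1)(r - r_2), D(n) = (r_1 + n - r_1)(r_1 + n - r_2) = n(n + 4/3).
Evaluating step by step (a_0 = 1):
  n = 1: D(1) = 1(1 + 4/3) = 7/3; numerator = -1(1) = -1; a_1 = (-1)/(7/3) = -3/7
  n = 2: D(2) = 2(2 + 4/3) = 20/3; numerator = -1(-3/7) - 1(1) = -4/7; a_2 = (-4/7)/(20/3) = -3/35
  n = 3: D(3) = 3(3 + 4/3) = 13; numerator = -1(-3/35) - 1(-3/7) = 18/35; a_3 = (18/35)/(13) = 18/455
  n = 4: D(4) = 4(4 + 4/3) = 64/3; numerator = -1(18/455) - 1(-3/35) = 3/65; a_4 = (3/65)/(64/3) = 9/4160

r = 1/3; a_0 = 1; a_1 = -3/7; a_2 = -3/35; a_3 = 18/455; a_4 = 9/4160


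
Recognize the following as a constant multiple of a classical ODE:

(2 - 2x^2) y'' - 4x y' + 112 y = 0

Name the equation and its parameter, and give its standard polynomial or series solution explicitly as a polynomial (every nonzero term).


All three coefficients share the factor 2; dividing through by 2 gives  (1 - x^2) y'' - 2x y' + 56 y = 0.
This matches the Legendre equation (1 - x^2) y'' - 2x y' + n(n+1) y = 0 (note the -2x y' term) with n(n+1) = 56, so n = 7; the polynomial solution is P_7(x).
With y = sum_k a_k x^k, matching x^k gives (k+2)(k+1) a_{k+2} = [k(k+1) - n(n+1)] a_k = (k - 7)(k + 8) a_k. The right side vanishes at k = 7, so the series with the parity of 7 terminates at degree 7.
Standard normalization (P_n(1) = 1): leading coefficient (2n)!/(2^n (n!)^2) = 87178291200/(128*25401600) = 429/16, so a_7 = 429/16. Work downward with a_k = (k+1)(k+2) a_{k+2} / ((k - 7)(k + 8)):
  a_5 = (6)(7)(429/16) / ((5 - 7)(5 + 8)) = (9009/8)/(-26) = -693/16
  a_3 = (4)(5)(-693/16) / ((3 - 7)(3 + 8)) = (-3465/4)/(-44) = 315/16
  a_1 = (2)(3)(315/16) / ((1 - 7)(1 + 8)) = (945/8)/(-54) = -35/16
Hence P_7(x) = 429 x^7/16 - 693 x^5/16 + 315 x^3/16 - 35 x/16.

P_7(x); series = 429 x^7/16 - 693 x^5/16 + 315 x^3/16 - 35 x/16


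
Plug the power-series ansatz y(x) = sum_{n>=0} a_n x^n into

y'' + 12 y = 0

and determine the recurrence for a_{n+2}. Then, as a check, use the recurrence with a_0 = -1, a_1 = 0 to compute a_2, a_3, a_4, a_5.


Substitute y = sum_n a_n x^n into y'' + (const) y = 0.
y''(x) = sum_{n>=0} (n+2)(n+1) a_{n+2} x^n.
The ODE becomes sum_n [(n+2)(n+1) a_{n+2} + 12 a_n] x^n = 0.
Setting each coefficient to zero gives the recurrence:
  (n+2)(n+1) a_{n+2} + 12 a_n = 0,
  a_{n+2} = -12 / ((n+1)(n+2)) a_n.

Check with a_0 = -1, a_1 = 0 (apply the recurrence for n = 0, 1, 2, 3): a_0 = -1, a_1 = 0, a_2 = 6, a_3 = 0, a_4 = -6, a_5 = 0.

a_{n+2} = -12/((n+1)(n+2)) * a_n; check: a_0 = -1, a_1 = 0, a_2 = 6, a_3 = 0, a_4 = -6, a_5 = 0


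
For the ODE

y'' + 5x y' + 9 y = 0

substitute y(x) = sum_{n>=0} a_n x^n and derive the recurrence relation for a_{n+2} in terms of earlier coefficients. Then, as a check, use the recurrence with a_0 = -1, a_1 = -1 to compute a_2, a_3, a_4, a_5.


Substitute y = sum_n a_n x^n.
y''(x) has coefficient (n+2)(n+1) a_{n+2} at x^n;
5 x y'(x) has coefficient 5 n a_n at x^n (shift);
9 y(x) has coefficient 9 a_n at x^n.
Matching x^n: (n+2)(n+1) a_{n+2} + (5n + 9) a_n = 0.
Thus a_{n+2} = (-5n - 9) / ((n+1)(n+2)) * a_n.

Check with a_0 = -1, a_1 = -1 (apply the recurrence for n = 0, 1, 2, 3): a_0 = -1, a_1 = -1, a_2 = 9/2, a_3 = 7/3, a_4 = -57/8, a_5 = -14/5.

a_(n+2) = (-5n - 9) / ((n+1)(n+2)) * a_n; check: a_0 = -1, a_1 = -1, a_2 = 9/2, a_3 = 7/3, a_4 = -57/8, a_5 = -14/5


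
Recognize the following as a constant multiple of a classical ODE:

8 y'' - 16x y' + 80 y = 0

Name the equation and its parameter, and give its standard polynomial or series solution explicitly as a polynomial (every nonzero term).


All three coefficients share the factor 8; dividing through by 8 gives  y'' - 2x y' + 10 y = 0.
This matches the Hermite equation y'' - 2x y' + 2n y = 0 with 2n = 10, so n = 5; the polynomial solution is H_5(x).
With y = sum_k a_k x^k, matching x^k gives (k+2)(k+1) a_{k+2} = 2(k - n) a_k = 2(k - 5) a_k. The right side vanishes at k = 5, so the series with the parity of 5 terminates at degree 5.
Standard normalization: leading coefficient of H_n is 2^n, so a_5 = 2^5 = 32. Work downward with a_k = (k+1)(k+2) a_{k+2} / (2(k - n)):
  a_3 = (4)(5)(32) / (2(3 - 5)) = 640/(-4) = -160
  a_1 = (2)(3)(-160) / (2(1 - 5)) = -960/(-8) = 120
Hence H_5(x) = 32 x^5 - 160 x^3 + 120 x.

H_5(x); series = 32 x^5 - 160 x^3 + 120 x


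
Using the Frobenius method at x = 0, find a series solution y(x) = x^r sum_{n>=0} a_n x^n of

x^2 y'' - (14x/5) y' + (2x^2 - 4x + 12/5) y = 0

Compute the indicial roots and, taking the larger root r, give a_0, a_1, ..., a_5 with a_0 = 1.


Write in Frobenius form y'' + (p(x)/x) y' + (q(x)/x^2) y = 0:
  p(x) = -14/5,  q(x) = 2x^2 - 4x + 12/5.
Indicial equation: r(r-1) + (-14/5) r + (12/5) = 0 -> roots r_1 = 3, r_2 = 4/5.
Take r = r_1 = 3. Let y(x) = x^r sum_{n>=0} a_n x^n with a_0 = 1.
Substitute y = x^r sum a_n x^n and match x^{r+n}. The recurrence is
  D(n) a_n - 4 a_{n-1} + 2 a_{n-2} = 0,  where D(n) = (r+n)(r+n-1) + (-14/5)(r+n) + (12/5).
  a_n = [4 a_{n-1} - 2 a_{n-2}] / D(n).
Since the indicial polynomial factors as (r - r_1)(r - r_2), D(n) = (r_1 + n - r_1)(r_1 + n - r_2) = n(n + 11/5).
Evaluating step by step (a_0 = 1):
  n = 1: D(1) = 1(1 + 11/5) = 16/5; numerator = 4(1) = 4; a_1 = (4)/(16/5) = 5/4
  n = 2: D(2) = 2(2 + 11/5) = 42/5; numerator = 4(5/4) - 2(1) = 3; a_2 = (3)/(42/5) = 5/14
  n = 3: D(3) = 3(3 + 11/5) = 78/5; numerator = 4(5/14) - 2(5/4) = -15/14; a_3 = (-15/14)/(78/5) = -25/364
  n = 4: D(4) = 4(4 + 11/5) = 124/5; numerator = 4(-25/364) - 2(5/14) = -90/91; a_4 = (-90/91)/(124/5) = -225/5642
  n = 5: D(5) = 5(5 + 11/5) = 36; numerator = 4(-225/5642) - 2(-25/364) = -125/5642; a_5 = (-125/5642)/(36) = -125/203112

r = 3; a_0 = 1; a_1 = 5/4; a_2 = 5/14; a_3 = -25/364; a_4 = -225/5642; a_5 = -125/203112


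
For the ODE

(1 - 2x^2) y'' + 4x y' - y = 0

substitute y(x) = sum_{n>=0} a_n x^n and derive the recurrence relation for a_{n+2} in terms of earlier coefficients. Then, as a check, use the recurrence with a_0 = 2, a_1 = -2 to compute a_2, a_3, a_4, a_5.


Substitute y = sum_n a_n x^n.
(1 - 2 x^2) y'' contributes (n+2)(n+1) a_{n+2} - 2 n(n-1) a_n at x^n.
4 x y'(x) contributes 4 n a_n at x^n.
-y(x) contributes -1 a_n at x^n.
Matching x^n: (n+2)(n+1) a_{n+2} + (-2 n(n-1) + 4 n - 1) a_n = 0.
Thus a_{n+2} = (2 n(n-1) - 4 n + 1) / ((n+1)(n+2)) * a_n.

Check with a_0 = 2, a_1 = -2 (apply the recurrence for n = 0, 1, 2, 3): a_0 = 2, a_1 = -2, a_2 = 1, a_3 = 1, a_4 = -1/4, a_5 = 1/20.

a_(n+2) = (2 n(n-1) - 4 n + 1) / ((n+1)(n+2)) * a_n; check: a_0 = 2, a_1 = -2, a_2 = 1, a_3 = 1, a_4 = -1/4, a_5 = 1/20


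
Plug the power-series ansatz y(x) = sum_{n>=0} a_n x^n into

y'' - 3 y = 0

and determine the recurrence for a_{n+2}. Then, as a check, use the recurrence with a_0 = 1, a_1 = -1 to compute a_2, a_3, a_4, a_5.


Substitute y = sum_n a_n x^n into y'' + (const) y = 0.
y''(x) = sum_{n>=0} (n+2)(n+1) a_{n+2} x^n.
The ODE becomes sum_n [(n+2)(n+1) a_{n+2} - 3 a_n] x^n = 0.
Setting each coefficient to zero gives the recurrence:
  (n+2)(n+1) a_{n+2} - 3 a_n = 0,
  a_{n+2} = 3 / ((n+1)(n+2)) a_n.

Check with a_0 = 1, a_1 = -1 (apply the recurrence for n = 0, 1, 2, 3): a_0 = 1, a_1 = -1, a_2 = 3/2, a_3 = -1/2, a_4 = 3/8, a_5 = -3/40.

a_{n+2} = 3/((n+1)(n+2)) * a_n; check: a_0 = 1, a_1 = -1, a_2 = 3/2, a_3 = -1/2, a_4 = 3/8, a_5 = -3/40


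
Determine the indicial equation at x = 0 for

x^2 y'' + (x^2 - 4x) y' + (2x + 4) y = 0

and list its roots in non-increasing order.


Divide by x^2 to reach normal form y'' + P_1(x) y' + P_2(x) y = 0 with P_1(x) = 1 - 4/x and P_2(x) = 2/x + 4/x^2.
x = 0 is a singular point because the y'-coefficient 1 - 4/x has a pole at x = 0 and the y-coefficient 2/x + 4/x^2 has a pole at x = 0.
It is a regular singular point because x P_1(x) = p(x) = x - 4 and x^2 P_2(x) = q(x) = 2x + 4 are polynomials, hence analytic at x = 0.
p(0) = -4,  q(0) = 4.
Indicial equation: r(r-1) + p(0) r + q(0) = 0, i.e. r^2 + (p(0) - 1) r + q(0) = 0, i.e. r^2 - 5 r + 4 = 0.
Discriminant: (-5)^2 - 4(4) = 9, so r = (5 ± 3)/2.
Solving: r_1 = 4, r_2 = 1.

indicial: r^2 - 5 r + 4 = 0; roots r_1 = 4, r_2 = 1


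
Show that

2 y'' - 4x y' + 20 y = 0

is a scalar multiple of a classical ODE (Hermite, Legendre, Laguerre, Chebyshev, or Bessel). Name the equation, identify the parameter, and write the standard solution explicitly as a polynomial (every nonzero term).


All three coefficients share the factor 2; dividing through by 2 gives  y'' - 2x y' + 10 y = 0.
This matches the Hermite equation y'' - 2x y' + 2n y = 0 with 2n = 10, so n = 5; the polynomial solution is H_5(x).
With y = sum_k a_k x^k, matching x^k gives (k+2)(k+1) a_{k+2} = 2(k - n) a_k = 2(k - 5) a_k. The right side vanishes at k = 5, so the series with the parity of 5 terminates at degree 5.
Standard normalization: leading coefficient of H_n is 2^n, so a_5 = 2^5 = 32. Work downward with a_k = (k+1)(k+2) a_{k+2} / (2(k - n)):
  a_3 = (4)(5)(32) / (2(3 - 5)) = 640/(-4) = -160
  a_1 = (2)(3)(-160) / (2(1 - 5)) = -960/(-8) = 120
Hence H_5(x) = 32 x^5 - 160 x^3 + 120 x.

H_5(x); series = 32 x^5 - 160 x^3 + 120 x


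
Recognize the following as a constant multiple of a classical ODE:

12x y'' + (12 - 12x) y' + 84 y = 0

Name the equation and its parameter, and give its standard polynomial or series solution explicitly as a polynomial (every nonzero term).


All three coefficients share the factor 12; dividing through by 12 gives  x y'' + (1 - x) y' + 7 y = 0.
This matches the Laguerre equation x y'' + (1 - x) y' + n y = 0 with n = 7; the polynomial solution is L_7(x).
With y = sum_k a_k x^k, matching x^k gives (k+1)k a_{k+1} + (k+1) a_{k+1} - k a_k + n a_k = 0, i.e. (k+1)^2 a_{k+1} = (k - n) a_k = (k - 7) a_k. The right side vanishes at k = 7, so the series terminates at degree 7.
Standard normalization L_n(0) = 1 gives a_0 = 1. Work upward with a_{k+1} = (k - 7) a_k / (k+1)^2:
  a_1 = (0 - 7)(1) / 1^2 = -7/1 = -7
  a_2 = (1 - 7)(-7) / 2^2 = 42/4 = 21/2
  a_3 = (2 - 7)(21/2) / 3^2 = (-105/2)/9 = -35/6
  a_4 = (3 - 7)(-35/6) / 4^2 = (70/3)/16 = 35/24
  a_5 = (4 - 7)(35/24) / 5^2 = (-35/8)/25 = -7/40
  a_6 = (5 - 7)(-7/40) / 6^2 = (7/20)/36 = 7/720
  a_7 = (6 - 7)(7/720) / 7^2 = (-7/720)/49 = -1/5040
Hence L_7(x) = -x^7/5040 + 7 x^6/720 - 7 x^5/40 + 35 x^4/24 - 35 x^3/6 + 21 x^2/2 - 7 x + 1.

L_7(x); series = -x^7/5040 + 7 x^6/720 - 7 x^5/40 + 35 x^4/24 - 35 x^3/6 + 21 x^2/2 - 7 x + 1


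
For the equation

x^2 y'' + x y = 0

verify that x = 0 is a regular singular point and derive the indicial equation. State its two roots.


Divide by x^2 to reach normal form y'' + P_1(x) y' + P_2(x) y = 0 with P_1(x) = 0 and P_2(x) = 1/x.
x = 0 is a singular point because the y-coefficient 1/x has a pole at x = 0.
It is a regular singular point because x P_1(x) = p(x) = 0 and x^2 P_2(x) = q(x) = x are polynomials, hence analytic at x = 0.
p(0) = 0,  q(0) = 0.
Indicial equation: r(r-1) + p(0) r + q(0) = 0, i.e. r^2 + (p(0) - 1) r + q(0) = 0, i.e. r^2 - 1 r = 0.
Discriminant: (-1)^2 - 4(0) = 1, so r = (1 ± 1)/2.
Solving: r_1 = 1, r_2 = 0.

indicial: r^2 - 1 r = 0; roots r_1 = 1, r_2 = 0


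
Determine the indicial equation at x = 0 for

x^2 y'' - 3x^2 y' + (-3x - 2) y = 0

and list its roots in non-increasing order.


Divide by x^2 to reach normal form y'' + P_1(x) y' + P_2(x) y = 0 with P_1(x) = -3 and P_2(x) = -3/x - 2/x^2.
x = 0 is a singular point because the y-coefficient -3/x - 2/x^2 has a pole at x = 0.
It is a regular singular point because x P_1(x) = p(x) = -3x and x^2 P_2(x) = q(x) = -3x - 2 are polynomials, hence analytic at x = 0.
p(0) = 0,  q(0) = -2.
Indicial equation: r(r-1) + p(0) r + q(0) = 0, i.e. r^2 + (p(0) - 1) r + q(0) = 0, i.e. r^2 - 1 r - 2 = 0.
Discriminant: (-1)^2 - 4(-2) = 9, so r = (1 ± 3)/2.
Solving: r_1 = 2, r_2 = -1.

indicial: r^2 - 1 r - 2 = 0; roots r_1 = 2, r_2 = -1


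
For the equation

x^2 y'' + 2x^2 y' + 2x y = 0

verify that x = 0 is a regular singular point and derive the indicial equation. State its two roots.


Divide by x^2 to reach normal form y'' + P_1(x) y' + P_2(x) y = 0 with P_1(x) = 2 and P_2(x) = 2/x.
x = 0 is a singular point because the y-coefficient 2/x has a pole at x = 0.
It is a regular singular point because x P_1(x) = p(x) = 2x and x^2 P_2(x) = q(x) = 2x are polynomials, hence analytic at x = 0.
p(0) = 0,  q(0) = 0.
Indicial equation: r(r-1) + p(0) r + q(0) = 0, i.e. r^2 + (p(0) - 1) r + q(0) = 0, i.e. r^2 - 1 r = 0.
Discriminant: (-1)^2 - 4(0) = 1, so r = (1 ± 1)/2.
Solving: r_1 = 1, r_2 = 0.

indicial: r^2 - 1 r = 0; roots r_1 = 1, r_2 = 0


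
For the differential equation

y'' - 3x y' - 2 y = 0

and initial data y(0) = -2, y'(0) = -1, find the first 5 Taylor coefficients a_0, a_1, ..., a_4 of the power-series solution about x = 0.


Ansatz: y(x) = sum_{n>=0} a_n x^n, so y'(x) = sum_{n>=1} n a_n x^(n-1) and y''(x) = sum_{n>=2} n(n-1) a_n x^(n-2).
Substitute into P(x) y'' + Q(x) y' + R(x) y = 0 with P(x) = 1, Q(x) = -3x, R(x) = -2, and match powers of x.
Initial conditions: a_0 = -2, a_1 = -1.
Setting the coefficient of each power of x to zero and solving order by order (substituting the coefficients already found):
  x^0: 2 a_2 - 2 a_0 = 0  ->  2 a_2 = 2 a_0 = -4  ->  a_2 = -2
  x^1: 6 a_3 - 5 a_1 = 0  ->  6 a_3 = 5 a_1 = -5  ->  a_3 = -5/6
  x^2: 12 a_4 - 8 a_2 = 0  ->  12 a_4 = 8 a_2 = -16  ->  a_4 = -4/3
Truncated series: y(x) = -2 - x - 2 x^2 - (5/6) x^3 - (4/3) x^4 + O(x^5).

a_0 = -2; a_1 = -1; a_2 = -2; a_3 = -5/6; a_4 = -4/3


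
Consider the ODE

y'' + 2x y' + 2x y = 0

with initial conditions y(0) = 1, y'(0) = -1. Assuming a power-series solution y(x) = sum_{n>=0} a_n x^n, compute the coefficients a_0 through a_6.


Ansatz: y(x) = sum_{n>=0} a_n x^n, so y'(x) = sum_{n>=1} n a_n x^(n-1) and y''(x) = sum_{n>=2} n(n-1) a_n x^(n-2).
Substitute into P(x) y'' + Q(x) y' + R(x) y = 0 with P(x) = 1, Q(x) = 2x, R(x) = 2x, and match powers of x.
Initial conditions: a_0 = 1, a_1 = -1.
Setting the coefficient of each power of x to zero and solving order by order (substituting the coefficients already found):
  x^0: 2 a_2 = 0  ->  a_2 = 0
  x^1: 6 a_3 + 2 a_1 + 2 a_0 = 0  ->  6 a_3 = -2 a_1 - 2 a_0 = 0  ->  a_3 = 0
  x^2: 12 a_4 + 4 a_2 + 2 a_1 = 0  ->  12 a_4 = -4 a_2 - 2 a_1 = 2  ->  a_4 = 1/6
  x^3: 20 a_5 + 6 a_3 + 2 a_2 = 0  ->  20 a_5 = -6 a_3 - 2 a_2 = 0  ->  a_5 = 0
  x^4: 30 a_6 + 8 a_4 + 2 a_3 = 0  ->  30 a_6 = -8 a_4 - 2 a_3 = -4/3  ->  a_6 = -2/45
Truncated series: y(x) = 1 - x + (1/6) x^4 - (2/45) x^6 + O(x^7).

a_0 = 1; a_1 = -1; a_2 = 0; a_3 = 0; a_4 = 1/6; a_5 = 0; a_6 = -2/45


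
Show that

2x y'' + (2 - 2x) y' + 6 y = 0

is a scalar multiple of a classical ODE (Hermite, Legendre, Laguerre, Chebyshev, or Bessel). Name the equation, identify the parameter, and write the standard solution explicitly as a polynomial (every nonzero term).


All three coefficients share the factor 2; dividing through by 2 gives  x y'' + (1 - x) y' + 3 y = 0.
This matches the Laguerre equation x y'' + (1 - x) y' + n y = 0 with n = 3; the polynomial solution is L_3(x).
With y = sum_k a_k x^k, matching x^k gives (k+1)k a_{k+1} + (k+1) a_{k+1} - k a_k + n a_k = 0, i.e. (k+1)^2 a_{k+1} = (k - n) a_k = (k - 3) a_k. The right side vanishes at k = 3, so the series terminates at degree 3.
Standard normalization L_n(0) = 1 gives a_0 = 1. Work upward with a_{k+1} = (k - 3) a_k / (k+1)^2:
  a_1 = (0 - 3)(1) / 1^2 = -3/1 = -3
  a_2 = (1 - 3)(-3) / 2^2 = 6/4 = 3/2
  a_3 = (2 - 3)(3/2) / 3^2 = (-3/2)/9 = -1/6
Hence L_3(x) = -x^3/6 + 3 x^2/2 - 3 x + 1.

L_3(x); series = -x^3/6 + 3 x^2/2 - 3 x + 1


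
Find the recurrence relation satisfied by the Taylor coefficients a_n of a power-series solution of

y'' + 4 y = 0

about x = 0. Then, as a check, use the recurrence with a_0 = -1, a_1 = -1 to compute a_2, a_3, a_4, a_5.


Substitute y = sum_n a_n x^n into y'' + (const) y = 0.
y''(x) = sum_{n>=0} (n+2)(n+1) a_{n+2} x^n.
The ODE becomes sum_n [(n+2)(n+1) a_{n+2} + 4 a_n] x^n = 0.
Setting each coefficient to zero gives the recurrence:
  (n+2)(n+1) a_{n+2} + 4 a_n = 0,
  a_{n+2} = -4 / ((n+1)(n+2)) a_n.

Check with a_0 = -1, a_1 = -1 (apply the recurrence for n = 0, 1, 2, 3): a_0 = -1, a_1 = -1, a_2 = 2, a_3 = 2/3, a_4 = -2/3, a_5 = -2/15.

a_{n+2} = -4/((n+1)(n+2)) * a_n; check: a_0 = -1, a_1 = -1, a_2 = 2, a_3 = 2/3, a_4 = -2/3, a_5 = -2/15


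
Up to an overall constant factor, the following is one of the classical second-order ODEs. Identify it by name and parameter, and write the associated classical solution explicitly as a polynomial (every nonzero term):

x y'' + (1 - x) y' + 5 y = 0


The equation is already in a standard form:  x y'' + (1 - x) y' + 5 y = 0.
This matches the Laguerre equation x y'' + (1 - x) y' + n y = 0 with n = 5; the polynomial solution is L_5(x).
With y = sum_k a_k x^k, matching x^k gives (k+1)k a_{k+1} + (k+1) a_{k+1} - k a_k + n a_k = 0, i.e. (k+1)^2 a_{k+1} = (k - n) a_k = (k - 5) a_k. The right side vanishes at k = 5, so the series terminates at degree 5.
Standard normalization L_n(0) = 1 gives a_0 = 1. Work upward with a_{k+1} = (k - 5) a_k / (k+1)^2:
  a_1 = (0 - 5)(1) / 1^2 = -5/1 = -5
  a_2 = (1 - 5)(-5) / 2^2 = 20/4 = 5
  a_3 = (2 - 5)(5) / 3^2 = -15/9 = -5/3
  a_4 = (3 - 5)(-5/3) / 4^2 = (10/3)/16 = 5/24
  a_5 = (4 - 5)(5/24) / 5^2 = (-5/24)/25 = -1/120
Hence L_5(x) = -x^5/120 + 5 x^4/24 - 5 x^3/3 + 5 x^2 - 5 x + 1.

L_5(x); series = -x^5/120 + 5 x^4/24 - 5 x^3/3 + 5 x^2 - 5 x + 1


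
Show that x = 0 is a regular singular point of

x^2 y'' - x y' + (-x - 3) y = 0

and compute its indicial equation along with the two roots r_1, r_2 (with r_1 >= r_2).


Divide by x^2 to reach normal form y'' + P_1(x) y' + P_2(x) y = 0 with P_1(x) = -1/x and P_2(x) = -1/x - 3/x^2.
x = 0 is a singular point because the y'-coefficient -1/x has a pole at x = 0 and the y-coefficient -1/x - 3/x^2 has a pole at x = 0.
It is a regular singular point because x P_1(x) = p(x) = -1 and x^2 P_2(x) = q(x) = -x - 3 are polynomials, hence analytic at x = 0.
p(0) = -1,  q(0) = -3.
Indicial equation: r(r-1) + p(0) r + q(0) = 0, i.e. r^2 + (p(0) - 1) r + q(0) = 0, i.e. r^2 - 2 r - 3 = 0.
Discriminant: (-2)^2 - 4(-3) = 16, so r = (2 ± 4)/2.
Solving: r_1 = 3, r_2 = -1.

indicial: r^2 - 2 r - 3 = 0; roots r_1 = 3, r_2 = -1


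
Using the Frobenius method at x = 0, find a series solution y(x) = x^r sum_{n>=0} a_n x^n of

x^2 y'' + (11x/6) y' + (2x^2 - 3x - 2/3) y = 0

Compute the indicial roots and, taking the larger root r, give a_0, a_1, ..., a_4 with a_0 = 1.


Write in Frobenius form y'' + (p(x)/x) y' + (q(x)/x^2) y = 0:
  p(x) = 11/6,  q(x) = 2x^2 - 3x - 2/3.
Indicial equation: r(r-1) + (11/6) r + (-2/3) = 0 -> roots r_1 = 1/2, r_2 = -4/3.
Take r = r_1 = 1/2. Let y(x) = x^r sum_{n>=0} a_n x^n with a_0 = 1.
Substitute y = x^r sum a_n x^n and match x^{r+n}. The recurrence is
  D(n) a_n - 3 a_{n-1} + 2 a_{n-2} = 0,  where D(n) = (r+n)(r+n-1) + (11/6)(r+n) + (-2/3).
  a_n = [3 a_{n-1} - 2 a_{n-2}] / D(n).
Since the indicial polynomial factors as (r - r_1)(r - r_2), D(n) = (r_1 + n - r_1)(r_1 + n - r_2) = n(n + 11/6).
Evaluating step by step (a_0 = 1):
  n = 1: D(1) = 1(1 + 11/6) = 17/6; numerator = 3(1) = 3; a_1 = (3)/(17/6) = 18/17
  n = 2: D(2) = 2(2 + 11/6) = 23/3; numerator = 3(18/17) - 2(1) = 20/17; a_2 = (20/17)/(23/3) = 60/391
  n = 3: D(3) = 3(3 + 11/6) = 29/2; numerator = 3(60/391) - 2(18/17) = -648/391; a_3 = (-648/391)/(29/2) = -1296/11339
  n = 4: D(4) = 4(4 + 11/6) = 70/3; numerator = 3(-1296/11339) - 2(60/391) = -7368/11339; a_4 = (-7368/11339)/(70/3) = -11052/396865

r = 1/2; a_0 = 1; a_1 = 18/17; a_2 = 60/391; a_3 = -1296/11339; a_4 = -11052/396865


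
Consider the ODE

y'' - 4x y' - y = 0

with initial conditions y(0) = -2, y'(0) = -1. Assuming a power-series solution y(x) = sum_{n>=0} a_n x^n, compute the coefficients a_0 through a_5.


Ansatz: y(x) = sum_{n>=0} a_n x^n, so y'(x) = sum_{n>=1} n a_n x^(n-1) and y''(x) = sum_{n>=2} n(n-1) a_n x^(n-2).
Substitute into P(x) y'' + Q(x) y' + R(x) y = 0 with P(x) = 1, Q(x) = -4x, R(x) = -1, and match powers of x.
Initial conditions: a_0 = -2, a_1 = -1.
Setting the coefficient of each power of x to zero and solving order by order (substituting the coefficients already found):
  x^0: 2 a_2 - a_0 = 0  ->  2 a_2 = a_0 = -2  ->  a_2 = -1
  x^1: 6 a_3 - 5 a_1 = 0  ->  6 a_3 = 5 a_1 = -5  ->  a_3 = -5/6
  x^2: 12 a_4 - 9 a_2 = 0  ->  12 a_4 = 9 a_2 = -9  ->  a_4 = -3/4
  x^3: 20 a_5 - 13 a_3 = 0  ->  20 a_5 = 13 a_3 = -65/6  ->  a_5 = -13/24
Truncated series: y(x) = -2 - x - x^2 - (5/6) x^3 - (3/4) x^4 - (13/24) x^5 + O(x^6).

a_0 = -2; a_1 = -1; a_2 = -1; a_3 = -5/6; a_4 = -3/4; a_5 = -13/24


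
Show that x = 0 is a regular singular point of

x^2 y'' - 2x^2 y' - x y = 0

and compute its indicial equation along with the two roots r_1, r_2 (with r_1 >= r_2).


Divide by x^2 to reach normal form y'' + P_1(x) y' + P_2(x) y = 0 with P_1(x) = -2 and P_2(x) = -1/x.
x = 0 is a singular point because the y-coefficient -1/x has a pole at x = 0.
It is a regular singular point because x P_1(x) = p(x) = -2x and x^2 P_2(x) = q(x) = -x are polynomials, hence analytic at x = 0.
p(0) = 0,  q(0) = 0.
Indicial equation: r(r-1) + p(0) r + q(0) = 0, i.e. r^2 + (p(0) - 1) r + q(0) = 0, i.e. r^2 - 1 r = 0.
Discriminant: (-1)^2 - 4(0) = 1, so r = (1 ± 1)/2.
Solving: r_1 = 1, r_2 = 0.

indicial: r^2 - 1 r = 0; roots r_1 = 1, r_2 = 0


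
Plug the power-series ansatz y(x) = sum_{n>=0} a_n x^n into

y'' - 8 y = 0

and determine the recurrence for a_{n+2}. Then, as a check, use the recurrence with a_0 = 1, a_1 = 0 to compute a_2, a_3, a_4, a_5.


Substitute y = sum_n a_n x^n into y'' + (const) y = 0.
y''(x) = sum_{n>=0} (n+2)(n+1) a_{n+2} x^n.
The ODE becomes sum_n [(n+2)(n+1) a_{n+2} - 8 a_n] x^n = 0.
Setting each coefficient to zero gives the recurrence:
  (n+2)(n+1) a_{n+2} - 8 a_n = 0,
  a_{n+2} = 8 / ((n+1)(n+2)) a_n.

Check with a_0 = 1, a_1 = 0 (apply the recurrence for n = 0, 1, 2, 3): a_0 = 1, a_1 = 0, a_2 = 4, a_3 = 0, a_4 = 8/3, a_5 = 0.

a_{n+2} = 8/((n+1)(n+2)) * a_n; check: a_0 = 1, a_1 = 0, a_2 = 4, a_3 = 0, a_4 = 8/3, a_5 = 0


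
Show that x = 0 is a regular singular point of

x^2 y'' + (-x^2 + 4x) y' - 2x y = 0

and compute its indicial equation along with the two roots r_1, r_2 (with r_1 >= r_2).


Divide by x^2 to reach normal form y'' + P_1(x) y' + P_2(x) y = 0 with P_1(x) = -1 + 4/x and P_2(x) = -2/x.
x = 0 is a singular point because the y'-coefficient -1 + 4/x has a pole at x = 0 and the y-coefficient -2/x has a pole at x = 0.
It is a regular singular point because x P_1(x) = p(x) = 4 - x and x^2 P_2(x) = q(x) = -2x are polynomials, hence analytic at x = 0.
p(0) = 4,  q(0) = 0.
Indicial equation: r(r-1) + p(0) r + q(0) = 0, i.e. r^2 + (p(0) - 1) r + q(0) = 0, i.e. r^2 + 3 r = 0.
Discriminant: (3)^2 - 4(0) = 9, so r = (-3 ± 3)/2.
Solving: r_1 = 0, r_2 = -3.

indicial: r^2 + 3 r = 0; roots r_1 = 0, r_2 = -3


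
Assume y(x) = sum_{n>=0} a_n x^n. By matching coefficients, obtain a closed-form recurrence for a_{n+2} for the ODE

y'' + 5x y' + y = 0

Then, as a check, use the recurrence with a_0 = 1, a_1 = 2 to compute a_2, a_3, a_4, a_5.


Substitute y = sum_n a_n x^n.
y''(x) has coefficient (n+2)(n+1) a_{n+2} at x^n;
5 x y'(x) has coefficient 5 n a_n at x^n (shift);
y(x) has coefficient 1 a_n at x^n.
Matching x^n: (n+2)(n+1) a_{n+2} + (5n + 1) a_n = 0.
Thus a_{n+2} = (-5n - 1) / ((n+1)(n+2)) * a_n.

Check with a_0 = 1, a_1 = 2 (apply the recurrence for n = 0, 1, 2, 3): a_0 = 1, a_1 = 2, a_2 = -1/2, a_3 = -2, a_4 = 11/24, a_5 = 8/5.

a_(n+2) = (-5n - 1) / ((n+1)(n+2)) * a_n; check: a_0 = 1, a_1 = 2, a_2 = -1/2, a_3 = -2, a_4 = 11/24, a_5 = 8/5


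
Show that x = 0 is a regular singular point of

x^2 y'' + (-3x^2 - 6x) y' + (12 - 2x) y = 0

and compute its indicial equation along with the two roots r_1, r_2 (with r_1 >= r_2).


Divide by x^2 to reach normal form y'' + P_1(x) y' + P_2(x) y = 0 with P_1(x) = -3 - 6/x and P_2(x) = -2/x + 12/x^2.
x = 0 is a singular point because the y'-coefficient -3 - 6/x has a pole at x = 0 and the y-coefficient -2/x + 12/x^2 has a pole at x = 0.
It is a regular singular point because x P_1(x) = p(x) = -3x - 6 and x^2 P_2(x) = q(x) = 12 - 2x are polynomials, hence analytic at x = 0.
p(0) = -6,  q(0) = 12.
Indicial equation: r(r-1) + p(0) r + q(0) = 0, i.e. r^2 + (p(0) - 1) r + q(0) = 0, i.e. r^2 - 7 r + 12 = 0.
Discriminant: (-7)^2 - 4(12) = 1, so r = (7 ± 1)/2.
Solving: r_1 = 4, r_2 = 3.

indicial: r^2 - 7 r + 12 = 0; roots r_1 = 4, r_2 = 3


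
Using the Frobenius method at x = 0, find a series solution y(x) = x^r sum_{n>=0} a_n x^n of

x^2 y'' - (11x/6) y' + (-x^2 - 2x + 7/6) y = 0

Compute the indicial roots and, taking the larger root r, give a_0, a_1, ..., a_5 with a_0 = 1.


Write in Frobenius form y'' + (p(x)/x) y' + (q(x)/x^2) y = 0:
  p(x) = -11/6,  q(x) = -x^2 - 2x + 7/6.
Indicial equation: r(r-1) + (-11/6) r + (7/6) = 0 -> roots r_1 = 7/3, r_2 = 1/2.
Take r = r_1 = 7/3. Let y(x) = x^r sum_{n>=0} a_n x^n with a_0 = 1.
Substitute y = x^r sum a_n x^n and match x^{r+n}. The recurrence is
  D(n) a_n - 2 a_{n-1} - 1 a_{n-2} = 0,  where D(n) = (r+n)(r+n-1) + (-11/6)(r+n) + (7/6).
  a_n = [2 a_{n-1} + 1 a_{n-2}] / D(n).
Since the indicial polynomial factors as (r - r_1)(r - r_2), D(n) = (r_1 + n - r_1)(r_1 + n - r_2) = n(n + 11/6).
Evaluating step by step (a_0 = 1):
  n = 1: D(1) = 1(1 + 11/6) = 17/6; numerator = 2(1) = 2; a_1 = (2)/(17/6) = 12/17
  n = 2: D(2) = 2(2 + 11/6) = 23/3; numerator = 2(12/17) + 1(1) = 41/17; a_2 = (41/17)/(23/3) = 123/391
  n = 3: D(3) = 3(3 + 11/6) = 29/2; numerator = 2(123/391) + 1(12/17) = 522/391; a_3 = (522/391)/(29/2) = 36/391
  n = 4: D(4) = 4(4 + 11/6) = 70/3; numerator = 2(36/391) + 1(123/391) = 195/391; a_4 = (195/391)/(70/3) = 117/5474
  n = 5: D(5) = 5(5 + 11/6) = 205/6; numerator = 2(117/5474) + 1(36/391) = 369/2737; a_5 = (369/2737)/(205/6) = 54/13685

r = 7/3; a_0 = 1; a_1 = 12/17; a_2 = 123/391; a_3 = 36/391; a_4 = 117/5474; a_5 = 54/13685


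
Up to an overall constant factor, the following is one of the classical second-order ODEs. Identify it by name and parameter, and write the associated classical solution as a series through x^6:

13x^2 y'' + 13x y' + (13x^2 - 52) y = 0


All three coefficients share the factor 13; dividing through by 13 gives  x^2 y'' + x y' + (x^2 - 4) y = 0.
This matches the Bessel equation x^2 y'' + x y' + (x^2 - nu^2) y = 0 with nu^2 = 4, so nu = 2; the solution bounded at x = 0 is J_2(x).
Frobenius at x = 0: indicial roots ±nu; for r = nu the recurrence k(k + 2nu) c_k = -c_{k-2} gives the standard series J_nu(x) = sum_{k>=0} (-1)^k / (k! (k+nu)!) (x/2)^(2k+nu). Evaluate the first 3 terms:
  k = 0: (-1)^0 / (0! * 2! * 2^2) x^2 = 1/(1*2*4) x^2 = (1/8) x^2
  k = 1: (-1)^1 / (1! * 3! * 2^4) x^4 = -1/(1*6*16) x^4 = (-1/96) x^4
  k = 2: (-1)^2 / (2! * 4! * 2^6) x^6 = 1/(2*24*64) x^6 = (1/3072) x^6
Hence J_2(x) = x^6/3072 - x^4/96 + x^2/8 + ....

J_2(x); series = x^6/3072 - x^4/96 + x^2/8


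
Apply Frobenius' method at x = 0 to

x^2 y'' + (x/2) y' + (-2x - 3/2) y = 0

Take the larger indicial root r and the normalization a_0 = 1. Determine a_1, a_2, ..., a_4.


Write in Frobenius form y'' + (p(x)/x) y' + (q(x)/x^2) y = 0:
  p(x) = 1/2,  q(x) = -2x - 3/2.
Indicial equation: r(r-1) + (1/2) r + (-3/2) = 0 -> roots r_1 = 3/2, r_2 = -1.
Take r = r_1 = 3/2. Let y(x) = x^r sum_{n>=0} a_n x^n with a_0 = 1.
Substitute y = x^r sum a_n x^n and match x^{r+n}. The recurrence is
  D(n) a_n - 2 a_{n-1} = 0,  where D(n) = (r+n)(r+n-1) + (1/2)(r+n) + (-3/2).
  a_n = 2 / D(n) * a_{n-1}.
Since the indicial polynomial factors as (r - r_1)(r - r_2), D(n) = (r_1 + n - r_1)(r_1 + n - r_2) = n(n + 5/2).
Evaluating step by step (a_0 = 1):
  n = 1: D(1) = 1(1 + 5/2) = 7/2; numerator = 2(1) = 2; a_1 = (2)/(7/2) = 4/7
  n = 2: D(2) = 2(2 + 5/2) = 9; numerator = 2(4/7) = 8/7; a_2 = (8/7)/(9) = 8/63
  n = 3: D(3) = 3(3 + 5/2) = 33/2; numerator = 2(8/63) = 16/63; a_3 = (16/63)/(33/2) = 32/2079
  n = 4: D(4) = 4(4 + 5/2) = 26; numerator = 2(32/2079) = 64/2079; a_4 = (64/2079)/(26) = 32/27027

r = 3/2; a_0 = 1; a_1 = 4/7; a_2 = 8/63; a_3 = 32/2079; a_4 = 32/27027


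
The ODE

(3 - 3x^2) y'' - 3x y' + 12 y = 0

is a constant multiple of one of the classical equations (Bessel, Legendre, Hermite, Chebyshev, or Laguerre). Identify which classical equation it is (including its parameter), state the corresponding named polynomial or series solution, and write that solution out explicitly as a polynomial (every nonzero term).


All three coefficients share the factor 3; dividing through by 3 gives  (1 - x^2) y'' - x y' + 4 y = 0.
This matches the Chebyshev equation (1 - x^2) y'' - x y' + n^2 y = 0 (note the -x y' term, not -2x y') with n^2 = 4, so n = 2; the polynomial solution is T_2(x).
With y = sum_k a_k x^k, matching x^k gives (k+2)(k+1) a_{k+2} = (k^2 - n^2) a_k = (k - 2)(k + 2) a_k. The right side vanishes at k = 2, so the series with the parity of 2 terminates at degree 2.
Standard normalization: leading coefficient of T_n is 2^(n-1), so a_2 = 2^1 = 2. Work downward with a_k = (k+1)(k+2) a_{k+2} / ((k - 2)(k + 2)):
  a_0 = (1)(2)(2) / ((0 - 2)(0 + 2)) = 4/(-4) = -1
Hence T_2(x) = 2 x^2 - 1.

T_2(x); series = 2 x^2 - 1


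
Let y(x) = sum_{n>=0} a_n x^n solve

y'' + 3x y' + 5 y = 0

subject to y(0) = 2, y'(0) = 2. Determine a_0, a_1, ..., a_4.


Ansatz: y(x) = sum_{n>=0} a_n x^n, so y'(x) = sum_{n>=1} n a_n x^(n-1) and y''(x) = sum_{n>=2} n(n-1) a_n x^(n-2).
Substitute into P(x) y'' + Q(x) y' + R(x) y = 0 with P(x) = 1, Q(x) = 3x, R(x) = 5, and match powers of x.
Initial conditions: a_0 = 2, a_1 = 2.
Setting the coefficient of each power of x to zero and solving order by order (substituting the coefficients already found):
  x^0: 2 a_2 + 5 a_0 = 0  ->  2 a_2 = -5 a_0 = -10  ->  a_2 = -5
  x^1: 6 a_3 + 8 a_1 = 0  ->  6 a_3 = -8 a_1 = -16  ->  a_3 = -8/3
  x^2: 12 a_4 + 11 a_2 = 0  ->  12 a_4 = -11 a_2 = 55  ->  a_4 = 55/12
Truncated series: y(x) = 2 + 2 x - 5 x^2 - (8/3) x^3 + (55/12) x^4 + O(x^5).

a_0 = 2; a_1 = 2; a_2 = -5; a_3 = -8/3; a_4 = 55/12


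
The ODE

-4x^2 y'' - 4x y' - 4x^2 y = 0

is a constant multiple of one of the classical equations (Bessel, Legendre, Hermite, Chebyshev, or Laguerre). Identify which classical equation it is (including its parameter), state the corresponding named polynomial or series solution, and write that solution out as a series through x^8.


All three coefficients share the factor -4; dividing through by -4 gives  x^2 y'' + x y' + x^2 y = 0.
This matches the Bessel equation x^2 y'' + x y' + (x^2 - nu^2) y = 0 with nu^2 = 0, so nu = 0; the solution bounded at x = 0 is J_0(x).
Frobenius at x = 0: indicial roots ±nu; for r = nu the recurrence k(k + 2nu) c_k = -c_{k-2} gives the standard series J_nu(x) = sum_{k>=0} (-1)^k / (k! (k+nu)!) (x/2)^(2k+nu). Evaluate the first 5 terms:
  k = 0: (-1)^0 / (0! * 0! * 2^0) x^0 = 1/(1*1*1) x^0 = (1) x^0
  k = 1: (-1)^1 / (1! * 1! * 2^2) x^2 = -1/(1*1*4) x^2 = (-1/4) x^2
  k = 2: (-1)^2 / (2! * 2! * 2^4) x^4 = 1/(2*2*16) x^4 = (1/64) x^4
  k = 3: (-1)^3 / (3! * 3! * 2^6) x^6 = -1/(6*6*64) x^6 = (-1/2304) x^6
  k = 4: (-1)^4 / (4! * 4! * 2^8) x^8 = 1/(24*24*256) x^8 = (1/147456) x^8
Hence J_0(x) = x^8/147456 - x^6/2304 + x^4/64 - x^2/4 + 1 + ....

J_0(x); series = x^8/147456 - x^6/2304 + x^4/64 - x^2/4 + 1


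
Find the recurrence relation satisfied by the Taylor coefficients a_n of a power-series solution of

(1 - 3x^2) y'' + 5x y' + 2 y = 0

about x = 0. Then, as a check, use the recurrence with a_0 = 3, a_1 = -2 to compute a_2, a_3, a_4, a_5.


Substitute y = sum_n a_n x^n.
(1 - 3 x^2) y'' contributes (n+2)(n+1) a_{n+2} - 3 n(n-1) a_n at x^n.
5 x y'(x) contributes 5 n a_n at x^n.
2 y(x) contributes 2 a_n at x^n.
Matching x^n: (n+2)(n+1) a_{n+2} + (-3 n(n-1) + 5 n + 2) a_n = 0.
Thus a_{n+2} = (3 n(n-1) - 5 n - 2) / ((n+1)(n+2)) * a_n.

Check with a_0 = 3, a_1 = -2 (apply the recurrence for n = 0, 1, 2, 3): a_0 = 3, a_1 = -2, a_2 = -3, a_3 = 7/3, a_4 = 3/2, a_5 = 7/60.

a_(n+2) = (3 n(n-1) - 5 n - 2) / ((n+1)(n+2)) * a_n; check: a_0 = 3, a_1 = -2, a_2 = -3, a_3 = 7/3, a_4 = 3/2, a_5 = 7/60


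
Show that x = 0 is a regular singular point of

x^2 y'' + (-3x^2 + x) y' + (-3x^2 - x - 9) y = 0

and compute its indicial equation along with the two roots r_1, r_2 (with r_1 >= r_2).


Divide by x^2 to reach normal form y'' + P_1(x) y' + P_2(x) y = 0 with P_1(x) = -3 + 1/x and P_2(x) = -3 - 1/x - 9/x^2.
x = 0 is a singular point because the y'-coefficient -3 + 1/x has a pole at x = 0 and the y-coefficient -3 - 1/x - 9/x^2 has a pole at x = 0.
It is a regular singular point because x P_1(x) = p(x) = 1 - 3x and x^2 P_2(x) = q(x) = -3x^2 - x - 9 are polynomials, hence analytic at x = 0.
p(0) = 1,  q(0) = -9.
Indicial equation: r(r-1) + p(0) r + q(0) = 0, i.e. r^2 + (p(0) - 1) r + q(0) = 0, i.e. r^2 - 9 = 0.
Discriminant: (0)^2 - 4(-9) = 36, so r = (0 ± 6)/2.
Solving: r_1 = 3, r_2 = -3.

indicial: r^2 - 9 = 0; roots r_1 = 3, r_2 = -3


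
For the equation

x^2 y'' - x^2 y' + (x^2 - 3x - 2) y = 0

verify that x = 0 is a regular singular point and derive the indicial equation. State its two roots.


Divide by x^2 to reach normal form y'' + P_1(x) y' + P_2(x) y = 0 with P_1(x) = -1 and P_2(x) = 1 - 3/x - 2/x^2.
x = 0 is a singular point because the y-coefficient 1 - 3/x - 2/x^2 has a pole at x = 0.
It is a regular singular point because x P_1(x) = p(x) = -x and x^2 P_2(x) = q(x) = x^2 - 3x - 2 are polynomials, hence analytic at x = 0.
p(0) = 0,  q(0) = -2.
Indicial equation: r(r-1) + p(0) r + q(0) = 0, i.e. r^2 + (p(0) - 1) r + q(0) = 0, i.e. r^2 - 1 r - 2 = 0.
Discriminant: (-1)^2 - 4(-2) = 9, so r = (1 ± 3)/2.
Solving: r_1 = 2, r_2 = -1.

indicial: r^2 - 1 r - 2 = 0; roots r_1 = 2, r_2 = -1


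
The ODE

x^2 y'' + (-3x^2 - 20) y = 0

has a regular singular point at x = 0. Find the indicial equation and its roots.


Divide by x^2 to reach normal form y'' + P_1(x) y' + P_2(x) y = 0 with P_1(x) = 0 and P_2(x) = -3 - 20/x^2.
x = 0 is a singular point because the y-coefficient -3 - 20/x^2 has a pole at x = 0.
It is a regular singular point because x P_1(x) = p(x) = 0 and x^2 P_2(x) = q(x) = -3x^2 - 20 are polynomials, hence analytic at x = 0.
p(0) = 0,  q(0) = -20.
Indicial equation: r(r-1) + p(0) r + q(0) = 0, i.e. r^2 + (p(0) - 1) r + q(0) = 0, i.e. r^2 - 1 r - 20 = 0.
Discriminant: (-1)^2 - 4(-20) = 81, so r = (1 ± 9)/2.
Solving: r_1 = 5, r_2 = -4.

indicial: r^2 - 1 r - 20 = 0; roots r_1 = 5, r_2 = -4


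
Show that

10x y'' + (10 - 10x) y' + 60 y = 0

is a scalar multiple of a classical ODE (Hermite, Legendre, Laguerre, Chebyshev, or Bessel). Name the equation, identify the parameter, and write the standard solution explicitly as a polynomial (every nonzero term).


All three coefficients share the factor 10; dividing through by 10 gives  x y'' + (1 - x) y' + 6 y = 0.
This matches the Laguerre equation x y'' + (1 - x) y' + n y = 0 with n = 6; the polynomial solution is L_6(x).
With y = sum_k a_k x^k, matching x^k gives (k+1)k a_{k+1} + (k+1) a_{k+1} - k a_k + n a_k = 0, i.e. (k+1)^2 a_{k+1} = (k - n) a_k = (k - 6) a_k. The right side vanishes at k = 6, so the series terminates at degree 6.
Standard normalization L_n(0) = 1 gives a_0 = 1. Work upward with a_{k+1} = (k - 6) a_k / (k+1)^2:
  a_1 = (0 - 6)(1) / 1^2 = -6/1 = -6
  a_2 = (1 - 6)(-6) / 2^2 = 30/4 = 15/2
  a_3 = (2 - 6)(15/2) / 3^2 = -30/9 = -10/3
  a_4 = (3 - 6)(-10/3) / 4^2 = 10/16 = 5/8
  a_5 = (4 - 6)(5/8) / 5^2 = (-5/4)/25 = -1/20
  a_6 = (5 - 6)(-1/20) / 6^2 = (1/20)/36 = 1/720
Hence L_6(x) = x^6/720 - x^5/20 + 5 x^4/8 - 10 x^3/3 + 15 x^2/2 - 6 x + 1.

L_6(x); series = x^6/720 - x^5/20 + 5 x^4/8 - 10 x^3/3 + 15 x^2/2 - 6 x + 1


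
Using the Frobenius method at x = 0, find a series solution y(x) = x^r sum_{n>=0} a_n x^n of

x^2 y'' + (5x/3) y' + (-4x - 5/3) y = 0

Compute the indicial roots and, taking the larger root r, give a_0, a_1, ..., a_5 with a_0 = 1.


Write in Frobenius form y'' + (p(x)/x) y' + (q(x)/x^2) y = 0:
  p(x) = 5/3,  q(x) = -4x - 5/3.
Indicial equation: r(r-1) + (5/3) r + (-5/3) = 0 -> roots r_1 = 1, r_2 = -5/3.
Take r = r_1 = 1. Let y(x) = x^r sum_{n>=0} a_n x^n with a_0 = 1.
Substitute y = x^r sum a_n x^n and match x^{r+n}. The recurrence is
  D(n) a_n - 4 a_{n-1} = 0,  where D(n) = (r+n)(r+n-1) + (5/3)(r+n) + (-5/3).
  a_n = 4 / D(n) * a_{n-1}.
Since the indicial polynomial factors as (r - r_1)(r - r_2), D(n) = (r_1 + n - r_1)(r_1 + n - r_2) = n(n + 8/3).
Evaluating step by step (a_0 = 1):
  n = 1: D(1) = 1(1 + 8/3) = 11/3; numerator = 4(1) = 4; a_1 = (4)/(11/3) = 12/11
  n = 2: D(2) = 2(2 + 8/3) = 28/3; numerator = 4(12/11) = 48/11; a_2 = (48/11)/(28/3) = 36/77
  n = 3: D(3) = 3(3 + 8/3) = 17; numerator = 4(36/77) = 144/77; a_3 = (144/77)/(17) = 144/1309
  n = 4: D(4) = 4(4 + 8/3) = 80/3; numerator = 4(144/1309) = 576/1309; a_4 = (576/1309)/(80/3) = 108/6545
  n = 5: D(5) = 5(5 + 8/3) = 115/3; numerator = 4(108/6545) = 432/6545; a_5 = (432/6545)/(115/3) = 1296/752675

r = 1; a_0 = 1; a_1 = 12/11; a_2 = 36/77; a_3 = 144/1309; a_4 = 108/6545; a_5 = 1296/752675


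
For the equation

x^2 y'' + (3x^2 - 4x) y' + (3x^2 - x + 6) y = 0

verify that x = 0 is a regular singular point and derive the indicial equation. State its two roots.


Divide by x^2 to reach normal form y'' + P_1(x) y' + P_2(x) y = 0 with P_1(x) = 3 - 4/x and P_2(x) = 3 - 1/x + 6/x^2.
x = 0 is a singular point because the y'-coefficient 3 - 4/x has a pole at x = 0 and the y-coefficient 3 - 1/x + 6/x^2 has a pole at x = 0.
It is a regular singular point because x P_1(x) = p(x) = 3x - 4 and x^2 P_2(x) = q(x) = 3x^2 - x + 6 are polynomials, hence analytic at x = 0.
p(0) = -4,  q(0) = 6.
Indicial equation: r(r-1) + p(0) r + q(0) = 0, i.e. r^2 + (p(0) - 1) r + q(0) = 0, i.e. r^2 - 5 r + 6 = 0.
Discriminant: (-5)^2 - 4(6) = 1, so r = (5 ± 1)/2.
Solving: r_1 = 3, r_2 = 2.

indicial: r^2 - 5 r + 6 = 0; roots r_1 = 3, r_2 = 2


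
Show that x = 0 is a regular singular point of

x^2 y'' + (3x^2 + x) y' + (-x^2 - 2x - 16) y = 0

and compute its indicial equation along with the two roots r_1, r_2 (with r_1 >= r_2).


Divide by x^2 to reach normal form y'' + P_1(x) y' + P_2(x) y = 0 with P_1(x) = 3 + 1/x and P_2(x) = -1 - 2/x - 16/x^2.
x = 0 is a singular point because the y'-coefficient 3 + 1/x has a pole at x = 0 and the y-coefficient -1 - 2/x - 16/x^2 has a pole at x = 0.
It is a regular singular point because x P_1(x) = p(x) = 3x + 1 and x^2 P_2(x) = q(x) = -x^2 - 2x - 16 are polynomials, hence analytic at x = 0.
p(0) = 1,  q(0) = -16.
Indicial equation: r(r-1) + p(0) r + q(0) = 0, i.e. r^2 + (p(0) - 1) r + q(0) = 0, i.e. r^2 - 16 = 0.
Discriminant: (0)^2 - 4(-16) = 64, so r = (0 ± 8)/2.
Solving: r_1 = 4, r_2 = -4.

indicial: r^2 - 16 = 0; roots r_1 = 4, r_2 = -4
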